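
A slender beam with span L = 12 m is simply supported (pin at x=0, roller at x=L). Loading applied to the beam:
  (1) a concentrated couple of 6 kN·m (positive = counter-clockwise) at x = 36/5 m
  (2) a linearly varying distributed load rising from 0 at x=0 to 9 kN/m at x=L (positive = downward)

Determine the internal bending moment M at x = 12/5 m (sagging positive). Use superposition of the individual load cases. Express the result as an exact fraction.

Load 1 — applied couple M₀=6 kN·m at a=36/5 m (b=L-a=24/5):
  M_1 = M₀x/L  [x≤a] = 6·(12/5)/12 = 6/5 kN·m
Load 2 — triangular load w₀=9 kN/m (0→w₀ over full span):
  M_2 = w₀Lx/6 - w₀x³/(6L) = 9·12·(12/5)/6 - 9·(12/5)³/(6·12) = 5184/125 kN·m
Superposition: M = Σ M_i = 5334/125 kN·m ≈ 42.672000 kN·m

M(12/5) = 5334/125 kN·m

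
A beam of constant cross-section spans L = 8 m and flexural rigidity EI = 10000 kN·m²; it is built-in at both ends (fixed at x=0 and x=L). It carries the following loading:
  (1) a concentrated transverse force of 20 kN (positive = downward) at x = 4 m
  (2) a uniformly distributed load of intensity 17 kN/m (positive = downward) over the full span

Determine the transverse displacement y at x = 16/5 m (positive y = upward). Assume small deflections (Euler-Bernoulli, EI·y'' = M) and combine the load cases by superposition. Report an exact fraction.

y(16/5) = -25184/1171875 m

Load 1 — point force P=20 kN at a=4 m (b=L-a=4):
  y_1 = -Pb²x²(3aL-(3a+b)x)/(6L³EI)  [x≤a] = -20·4²·(16/5)²·(3·4·8-(3·4+4)·(16/5))/(6·8³·10000) = -224/46875 m
Load 2 — uniform load w=17 kN/m over full span:
  y_2 = -wx²(L-x)²/(24EI) = -17·(16/5)²·(8-(16/5))²/(24·10000) = -6528/390625 m
Superposition: y = Σ y_i = -25184/1171875 m ≈ -0.021490 m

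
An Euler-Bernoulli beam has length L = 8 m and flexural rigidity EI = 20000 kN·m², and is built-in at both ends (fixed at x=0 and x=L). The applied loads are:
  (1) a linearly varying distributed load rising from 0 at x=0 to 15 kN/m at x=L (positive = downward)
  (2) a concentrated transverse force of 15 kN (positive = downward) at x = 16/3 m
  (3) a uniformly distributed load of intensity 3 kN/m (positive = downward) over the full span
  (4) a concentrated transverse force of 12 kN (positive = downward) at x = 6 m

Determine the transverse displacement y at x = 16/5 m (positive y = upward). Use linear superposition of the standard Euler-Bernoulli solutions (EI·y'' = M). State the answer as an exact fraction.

y(16/5) = -362134/52734375 m

Load 1 — triangular load w₀=15 kN/m (0→w₀ over full span):
  y_1 = -w₀x²(L-x)²(x+2L)/(120LEI) = -15·(16/5)²·(8-(16/5))²·((16/5)+2·8)/(120·8·20000) = -6912/1953125 m
Load 2 — point force P=15 kN at a=16/3 m (b=L-a=8/3):
  y_2 = -Pb²x²(3aL-(3a+b)x)/(6L³EI)  [x≤a] = -15·(8/3)²·(16/5)²·(3·(16/3)·8-(3·(16/3)+(8/3))·(16/5))/(6·8³·20000) = -512/421875 m
Load 3 — uniform load w=3 kN/m over full span:
  y_3 = -wx²(L-x)²/(24EI) = -3·(16/5)²·(8-(16/5))²/(24·20000) = -576/390625 m
Load 4 — point force P=12 kN at a=6 m (b=L-a=2):
  y_4 = -Pb²x²(3aL-(3a+b)x)/(6L³EI)  [x≤a] = -12·2²·(16/5)²·(3·6·8-(3·6+2)·(16/5))/(6·8³·20000) = -2/3125 m
Superposition: y = Σ y_i = -362134/52734375 m ≈ -0.006867 m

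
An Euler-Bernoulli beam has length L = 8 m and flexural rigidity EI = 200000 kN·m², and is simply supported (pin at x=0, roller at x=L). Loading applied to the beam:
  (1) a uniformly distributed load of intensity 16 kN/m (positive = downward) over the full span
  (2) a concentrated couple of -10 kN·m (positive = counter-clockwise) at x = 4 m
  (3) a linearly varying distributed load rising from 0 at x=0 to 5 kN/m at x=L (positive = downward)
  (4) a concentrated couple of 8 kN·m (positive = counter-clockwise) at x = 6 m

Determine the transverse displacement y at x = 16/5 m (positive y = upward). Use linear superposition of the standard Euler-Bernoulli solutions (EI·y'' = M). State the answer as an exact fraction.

Load 1 — uniform load w=16 kN/m over full span:
  y_1 = -wx(L³-2Lx²+x³)/(24EI) = -16·(16/5)·(8³-2·8·(16/5)²+(16/5)³)/(24·200000) = -7936/1953125 m
Load 2 — applied couple M₀=-10 kN·m at a=4 m (b=L-a=4):
  y_2 = (M₀x³/(6L)+C₁x)/EI  [x≤a] with C₁=M₀(3b²-L²)/(6L)=10/3 = ((-10)·(16/5)³/(6·8)+(10/3)·(16/5))/200000 = 3/156250 m
Load 3 — triangular load w₀=5 kN/m (0→w₀ over full span):
  y_3 = -w₀x(7L⁴-10L²x²+3x⁴)/(360LEI) = -5·(16/5)·(7·8⁴-10·8²·(16/5)²+3·(16/5)⁴)/(360·8·200000) = -18256/29296875 m
Load 4 — applied couple M₀=8 kN·m at a=6 m (b=L-a=2):
  y_4 = (M₀x³/(6L)+C₁x)/EI  [x≤a] with C₁=M₀(3b²-L²)/(6L)=-26/3 = (8·(16/5)³/(6·8)+(-26/3)·(16/5))/200000 = -87/781250 m
Superposition: y = Σ y_i = -139996/29296875 m ≈ -0.004779 m

y(16/5) = -139996/29296875 m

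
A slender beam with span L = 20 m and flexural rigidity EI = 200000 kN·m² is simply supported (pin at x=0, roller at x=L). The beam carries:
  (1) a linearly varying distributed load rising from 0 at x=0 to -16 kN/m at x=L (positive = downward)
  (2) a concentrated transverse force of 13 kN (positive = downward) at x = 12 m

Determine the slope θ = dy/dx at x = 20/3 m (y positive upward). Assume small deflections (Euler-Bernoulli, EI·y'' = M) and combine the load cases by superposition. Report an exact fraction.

Load 1 — triangular load w₀=-16 kN/m (0→w₀ over full span):
  θ_1 = -w₀(7L⁴-30L²x²+15x⁴)/(360LEI) = -(-16)·(7·20⁴-30·20²·(20/3)²+15·(20/3)⁴)/(360·20·200000) = 208/30375 rad
Load 2 — point force P=13 kN at a=12 m (b=L-a=8):
  θ_2 = -Pb(L²-b²-3x²)/(6LEI)  [x≤a] = -13·8·(20²-8²-3·(20/3)²)/(6·20·200000) = -247/281250 rad
Superposition: θ = Σ θ_i = 45331/7593750 rad ≈ 0.005970 rad

θ(20/3) = 45331/7593750 rad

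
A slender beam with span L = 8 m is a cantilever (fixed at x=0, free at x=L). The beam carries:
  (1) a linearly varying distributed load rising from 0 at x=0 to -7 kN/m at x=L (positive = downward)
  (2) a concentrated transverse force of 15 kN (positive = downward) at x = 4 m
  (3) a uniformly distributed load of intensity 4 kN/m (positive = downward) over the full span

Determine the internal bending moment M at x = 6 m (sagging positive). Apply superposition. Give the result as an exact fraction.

M(6) = 29/6 kN·m

Load 1 — triangular load w₀=-7 kN/m (0→w₀ over full span):
  M_1 = w₀Lx/2 - w₀L²/3 - w₀x³/(6L) = (-7)·8·6/2 - (-7)·8²/3 - (-7)·6³/(6·8) = 77/6 kN·m
Load 2 — point force P=15 kN at a=4 m (b=L-a=4):
  M_2 = 0  [x>a] = 0 kN·m
Load 3 — uniform load w=4 kN/m over full span:
  M_3 = -w(L-x)²/2 = -4·(8-6)²/2 = -8 kN·m
Superposition: M = Σ M_i = 29/6 kN·m ≈ 4.833333 kN·m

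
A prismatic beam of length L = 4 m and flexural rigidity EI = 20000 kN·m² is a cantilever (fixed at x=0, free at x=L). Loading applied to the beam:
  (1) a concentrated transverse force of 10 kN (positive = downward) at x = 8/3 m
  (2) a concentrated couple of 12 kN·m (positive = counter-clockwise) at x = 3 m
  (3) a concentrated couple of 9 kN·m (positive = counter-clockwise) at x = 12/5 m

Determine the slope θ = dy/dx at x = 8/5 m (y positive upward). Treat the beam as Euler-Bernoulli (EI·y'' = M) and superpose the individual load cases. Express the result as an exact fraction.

Load 1 — point force P=10 kN at a=8/3 m (b=L-a=4/3):
  θ_1 = -Px(2a-x)/(2EI)  [x≤a] = -10·(8/5)·(2·(8/3)-(8/5))/(2·20000) = -14/9375 rad
Load 2 — applied couple M₀=12 kN·m at a=3 m (b=L-a=1):
  θ_2 = M₀x/EI  [x≤a] = 12·(8/5)/20000 = 3/3125 rad
Load 3 — applied couple M₀=9 kN·m at a=12/5 m (b=L-a=8/5):
  θ_3 = M₀x/EI  [x≤a] = 9·(8/5)/20000 = 9/12500 rad
Superposition: θ = Σ θ_i = 7/37500 rad ≈ 0.000187 rad

θ(8/5) = 7/37500 rad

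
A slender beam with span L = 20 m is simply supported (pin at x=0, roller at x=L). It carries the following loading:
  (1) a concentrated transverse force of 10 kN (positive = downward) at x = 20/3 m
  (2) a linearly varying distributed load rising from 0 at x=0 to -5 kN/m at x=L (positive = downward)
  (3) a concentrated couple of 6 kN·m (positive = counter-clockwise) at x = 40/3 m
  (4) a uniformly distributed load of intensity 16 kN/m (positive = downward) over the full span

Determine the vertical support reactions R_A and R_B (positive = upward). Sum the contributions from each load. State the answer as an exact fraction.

Load 1 — point force P=10 kN at a=20/3 m (b=L-a=40/3):
  R_A = Pb/L = 10·(40/3)/20 = 20/3 kN
  R_B = Pa/L = 10·(20/3)/20 = 10/3 kN
Load 2 — triangular load w₀=-5 kN/m (0→w₀ over full span):
  R_A = w₀L/6 = (-5)·20/6 = -50/3 kN
  R_B = w₀L/3 = (-5)·20/3 = -100/3 kN
Load 3 — applied couple M₀=6 kN·m at a=40/3 m (b=L-a=20/3):
  R_A = M₀/L = 6/20 = 3/10 kN
  R_B = -M₀/L = -6/20 = -3/10 kN
Load 4 — uniform load w=16 kN/m over full span:
  R_A = wL/2 = 16·20/2 = 160 kN
  R_B = wL/2 = 16·20/2 = 160 kN
Superposition: R_A = 1503/10 kN, R_B = 1297/10 kN

R_A = 1503/10 kN, R_B = 1297/10 kN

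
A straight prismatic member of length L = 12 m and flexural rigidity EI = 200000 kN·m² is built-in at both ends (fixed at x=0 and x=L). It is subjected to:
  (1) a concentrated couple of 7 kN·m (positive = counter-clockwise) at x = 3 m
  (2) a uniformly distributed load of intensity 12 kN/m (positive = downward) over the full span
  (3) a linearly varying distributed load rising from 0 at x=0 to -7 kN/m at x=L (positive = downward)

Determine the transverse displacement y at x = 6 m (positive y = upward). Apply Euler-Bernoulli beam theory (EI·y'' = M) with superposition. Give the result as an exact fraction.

Load 1 — applied couple M₀=7 kN·m at a=3 m (b=L-a=9):
  y_1 = (R_Ax³/6 - M_Ax²/2 - M₀(x-a)²/2)/EI  [x>a] with R_A=21/32, M_A=-21/16 = ((21/32)·6³/6 - (-21/16)·6²/2 - 7·(6-3)²/2)/200000 = 63/800000 m
Load 2 — uniform load w=12 kN/m over full span:
  y_2 = -wx²(L-x)²/(24EI) = -12·6²·(12-6)²/(24·200000) = -81/25000 m
Load 3 — triangular load w₀=-7 kN/m (0→w₀ over full span):
  y_3 = -w₀x²(L-x)²(x+2L)/(120LEI) = -(-7)·6²·(12-6)²·(6+2·12)/(120·12·200000) = 189/200000 m
Superposition: y = Σ y_i = -1773/800000 m ≈ -0.002216 m

y(6) = -1773/800000 m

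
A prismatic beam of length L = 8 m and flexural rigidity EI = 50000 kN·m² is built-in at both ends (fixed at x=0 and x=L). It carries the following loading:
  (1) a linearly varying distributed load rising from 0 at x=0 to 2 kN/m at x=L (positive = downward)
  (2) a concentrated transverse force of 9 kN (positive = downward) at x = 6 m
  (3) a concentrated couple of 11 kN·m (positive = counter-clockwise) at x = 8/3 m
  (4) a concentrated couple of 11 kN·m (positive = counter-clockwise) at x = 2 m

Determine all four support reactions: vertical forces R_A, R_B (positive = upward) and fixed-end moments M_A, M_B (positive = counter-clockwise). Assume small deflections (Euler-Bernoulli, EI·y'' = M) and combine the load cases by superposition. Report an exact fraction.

R_A = 6899/960 kN, M_A = 1339/240 kN·m, R_B = 9421/960 kN, M_B = -2261/240 kN·m

Load 1 — triangular load w₀=2 kN/m (0→w₀ over full span):
  R_A = 3w₀L/20 = 3·2·8/20 = 12/5 kN
  M_A = w₀L²/30 = 2·8²/30 = 64/15 kN·m
  R_B = 7w₀L/20 = 7·2·8/20 = 28/5 kN
  M_B = -w₀L²/20 = -2·8²/20 = -32/5 kN·m
Load 2 — point force P=9 kN at a=6 m (b=L-a=2):
  R_A = Pb²(3a+b)/L³ = 9·2²·(3·6+2)/8³ = 45/32 kN
  M_A = Pab²/L² = 9·6·2²/8² = 27/8 kN·m
  R_B = Pa²(a+3b)/L³ = 9·6²·(6+3·2)/8³ = 243/32 kN
  M_B = -Pa²b/L² = -9·6²·2/8² = -81/8 kN·m
Load 3 — applied couple M₀=11 kN·m at a=8/3 m (b=L-a=16/3):
  R_A = 6M₀ab/L³ = 6·11·(8/3)·(16/3)/8³ = 11/6 kN
  M_A = M₀b(2a-b)/L² = 11·(16/3)·(2·(8/3)-(16/3))/8² = 0 kN·m
  R_B = -6M₀ab/L³ = -6·11·(8/3)·(16/3)/8³ = -11/6 kN
  M_B = M₀a(2b-a)/L² = 11·(8/3)·(2·(16/3)-(8/3))/8² = 11/3 kN·m
Load 4 — applied couple M₀=11 kN·m at a=2 m (b=L-a=6):
  R_A = 6M₀ab/L³ = 6·11·2·6/8³ = 99/64 kN
  M_A = M₀b(2a-b)/L² = 11·6·(2·2-6)/8² = -33/16 kN·m
  R_B = -6M₀ab/L³ = -6·11·2·6/8³ = -99/64 kN
  M_B = M₀a(2b-a)/L² = 11·2·(2·6-2)/8² = 55/16 kN·m
Superposition: R_A = 6899/960 kN, M_A = 1339/240 kN·m, R_B = 9421/960 kN, M_B = -2261/240 kN·m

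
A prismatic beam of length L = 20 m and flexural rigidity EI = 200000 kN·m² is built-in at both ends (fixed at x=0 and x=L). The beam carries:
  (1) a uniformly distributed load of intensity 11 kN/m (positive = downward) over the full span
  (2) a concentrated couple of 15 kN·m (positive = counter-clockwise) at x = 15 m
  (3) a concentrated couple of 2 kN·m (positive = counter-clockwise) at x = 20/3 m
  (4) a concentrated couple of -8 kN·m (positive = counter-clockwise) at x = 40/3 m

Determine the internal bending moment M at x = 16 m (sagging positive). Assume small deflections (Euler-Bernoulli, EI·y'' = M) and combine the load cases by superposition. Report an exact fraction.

Load 1 — uniform load w=11 kN/m over full span:
  M_1 = wLx/2 - wL²/12 - wx²/2 = 11·20·16/2 - 11·20²/12 - 11·16²/2 = -44/3 kN·m
Load 2 — applied couple M₀=15 kN·m at a=15 m (b=L-a=5):
  M_2 = R_Ax - M_A - M₀  [x>a] with R_A=27/32, M_A=75/16 = (27/32)·16 - (75/16) - 15 = -99/16 kN·m
Load 3 — applied couple M₀=2 kN·m at a=20/3 m (b=L-a=40/3):
  M_3 = R_Ax - M_A - M₀  [x>a] with R_A=2/15, M_A=0 = (2/15)·16 - 0 - 2 = 2/15 kN·m
Load 4 — applied couple M₀=-8 kN·m at a=40/3 m (b=L-a=20/3):
  M_4 = R_Ax - M_A - M₀  [x>a] with R_A=-8/15, M_A=-8/3 = (-8/15)·16 - (-8/3) - (-8) = 32/15 kN·m
Superposition: M = Σ M_i = -1487/80 kN·m ≈ -18.587500 kN·m

M(16) = -1487/80 kN·m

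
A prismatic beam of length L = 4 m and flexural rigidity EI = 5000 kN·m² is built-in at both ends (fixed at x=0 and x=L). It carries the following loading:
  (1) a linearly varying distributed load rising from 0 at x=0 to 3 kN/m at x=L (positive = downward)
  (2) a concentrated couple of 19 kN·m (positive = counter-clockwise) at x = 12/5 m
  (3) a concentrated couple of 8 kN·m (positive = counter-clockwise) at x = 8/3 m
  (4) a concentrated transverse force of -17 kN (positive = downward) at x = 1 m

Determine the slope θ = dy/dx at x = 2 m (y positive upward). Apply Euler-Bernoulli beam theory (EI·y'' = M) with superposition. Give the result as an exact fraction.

Load 1 — triangular load w₀=3 kN/m (0→w₀ over full span):
  θ_1 = -w₀(2x(L-x)(L-2x)(x+2L)+x²(L-x)²)/(120LEI) = -3·(2·2·(4-2)·(4-2·2)·(2+2·4)+2²·(4-2)²)/(120·4·5000) = -1/50000 rad
Load 2 — applied couple M₀=19 kN·m at a=12/5 m (b=L-a=8/5):
  θ_2 = (R_Ax²/2 - M_Ax)/EI  [x≤a] with R_A=171/25, M_A=152/25 = ((171/25)·2²/2 - (152/25)·2)/5000 = 19/62500 rad
Load 3 — applied couple M₀=8 kN·m at a=8/3 m (b=L-a=4/3):
  θ_3 = (R_Ax²/2 - M_Ax)/EI  [x≤a] with R_A=8/3, M_A=8/3 = ((8/3)·2²/2 - (8/3)·2)/5000 = 0 rad
Load 4 — point force P=-17 kN at a=1 m (b=L-a=3):
  θ_4 = Pa²(L-x)(2bL-(3b+a)(L-x))/(2L³EI)  [x>a] = (-17)·1²·(4-2)·(2·3·4-(3·3+1)·(4-2))/(2·4³·5000) = -17/80000 rad
Superposition: θ = Σ θ_i = 143/2000000 rad ≈ 0.000072 rad

θ(2) = 143/2000000 rad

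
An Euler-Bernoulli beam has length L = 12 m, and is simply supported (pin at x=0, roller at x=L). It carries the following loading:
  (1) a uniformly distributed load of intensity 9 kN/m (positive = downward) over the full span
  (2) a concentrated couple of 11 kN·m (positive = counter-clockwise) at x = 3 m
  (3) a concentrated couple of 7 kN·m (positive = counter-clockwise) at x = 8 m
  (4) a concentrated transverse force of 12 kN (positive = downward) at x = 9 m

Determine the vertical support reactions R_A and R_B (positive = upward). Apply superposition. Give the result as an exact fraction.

Load 1 — uniform load w=9 kN/m over full span:
  R_A = wL/2 = 9·12/2 = 54 kN
  R_B = wL/2 = 9·12/2 = 54 kN
Load 2 — applied couple M₀=11 kN·m at a=3 m (b=L-a=9):
  R_A = M₀/L = 11/12 kN
  R_B = -M₀/L = -11/12 kN
Load 3 — applied couple M₀=7 kN·m at a=8 m (b=L-a=4):
  R_A = M₀/L = 7/12 kN
  R_B = -M₀/L = -7/12 kN
Load 4 — point force P=12 kN at a=9 m (b=L-a=3):
  R_A = Pb/L = 12·3/12 = 3 kN
  R_B = Pa/L = 12·9/12 = 9 kN
Superposition: R_A = 117/2 kN, R_B = 123/2 kN

R_A = 117/2 kN, R_B = 123/2 kN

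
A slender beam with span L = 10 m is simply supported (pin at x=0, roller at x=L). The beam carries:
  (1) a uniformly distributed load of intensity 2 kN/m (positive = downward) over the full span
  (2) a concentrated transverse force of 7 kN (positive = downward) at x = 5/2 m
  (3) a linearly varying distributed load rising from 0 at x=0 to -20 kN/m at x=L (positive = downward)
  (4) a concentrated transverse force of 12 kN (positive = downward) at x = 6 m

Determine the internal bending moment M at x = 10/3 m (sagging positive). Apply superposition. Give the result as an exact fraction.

M(10/3) = -3959/81 kN·m

Load 1 — uniform load w=2 kN/m over full span:
  M_1 = wx(L-x)/2 = 2·(10/3)·(10-(10/3))/2 = 200/9 kN·m
Load 2 — point force P=7 kN at a=5/2 m (b=L-a=15/2):
  M_2 = Pa(L-x)/L  [x>a] = 7·(5/2)·(10-(10/3))/10 = 35/3 kN·m
Load 3 — triangular load w₀=-20 kN/m (0→w₀ over full span):
  M_3 = w₀Lx/6 - w₀x³/(6L) = (-20)·10·(10/3)/6 - (-20)·(10/3)³/(6·10) = -8000/81 kN·m
Load 4 — point force P=12 kN at a=6 m (b=L-a=4):
  M_4 = Pbx/L  [x≤a] = 12·4·(10/3)/10 = 16 kN·m
Superposition: M = Σ M_i = -3959/81 kN·m ≈ -48.876543 kN·m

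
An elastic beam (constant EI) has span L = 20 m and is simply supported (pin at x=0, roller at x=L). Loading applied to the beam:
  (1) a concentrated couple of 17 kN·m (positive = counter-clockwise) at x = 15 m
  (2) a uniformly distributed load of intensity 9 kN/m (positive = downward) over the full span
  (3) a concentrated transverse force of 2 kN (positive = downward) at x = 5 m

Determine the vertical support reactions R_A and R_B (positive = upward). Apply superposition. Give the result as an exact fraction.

Load 1 — applied couple M₀=17 kN·m at a=15 m (b=L-a=5):
  R_A = M₀/L = 17/20 kN
  R_B = -M₀/L = -17/20 kN
Load 2 — uniform load w=9 kN/m over full span:
  R_A = wL/2 = 9·20/2 = 90 kN
  R_B = wL/2 = 9·20/2 = 90 kN
Load 3 — point force P=2 kN at a=5 m (b=L-a=15):
  R_A = Pb/L = 2·15/20 = 3/2 kN
  R_B = Pa/L = 2·5/20 = 1/2 kN
Superposition: R_A = 1847/20 kN, R_B = 1793/20 kN

R_A = 1847/20 kN, R_B = 1793/20 kN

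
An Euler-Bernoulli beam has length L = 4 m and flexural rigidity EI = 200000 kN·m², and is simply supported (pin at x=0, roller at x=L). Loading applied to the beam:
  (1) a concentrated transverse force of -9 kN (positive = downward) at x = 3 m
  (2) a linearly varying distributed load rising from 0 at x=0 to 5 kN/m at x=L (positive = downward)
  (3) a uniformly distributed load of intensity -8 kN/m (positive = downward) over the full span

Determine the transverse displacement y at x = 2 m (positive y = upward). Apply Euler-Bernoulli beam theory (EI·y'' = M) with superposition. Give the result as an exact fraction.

y(2) = 319/2400000 m

Load 1 — point force P=-9 kN at a=3 m (b=L-a=1):
  y_1 = -Pbx(L²-b²-x²)/(6LEI)  [x≤a] = -(-9)·1·2·(4²-1²-2²)/(6·4·200000) = 33/800000 m
Load 2 — triangular load w₀=5 kN/m (0→w₀ over full span):
  y_2 = -w₀x(7L⁴-10L²x²+3x⁴)/(360LEI) = -5·2·(7·4⁴-10·4²·2²+3·2⁴)/(360·4·200000) = -1/24000 m
Load 3 — uniform load w=-8 kN/m over full span:
  y_3 = -wx(L³-2Lx²+x³)/(24EI) = -(-8)·2·(4³-2·4·2²+2³)/(24·200000) = 1/7500 m
Superposition: y = Σ y_i = 319/2400000 m ≈ 0.000133 m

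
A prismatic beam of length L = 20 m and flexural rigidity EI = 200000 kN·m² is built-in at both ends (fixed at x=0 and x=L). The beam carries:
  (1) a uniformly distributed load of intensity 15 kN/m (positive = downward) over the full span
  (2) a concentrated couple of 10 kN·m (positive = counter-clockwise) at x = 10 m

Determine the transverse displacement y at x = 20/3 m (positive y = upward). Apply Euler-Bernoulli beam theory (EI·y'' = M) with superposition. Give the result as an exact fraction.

Load 1 — uniform load w=15 kN/m over full span:
  y_1 = -wx²(L-x)²/(24EI) = -15·(20/3)²·(20-(20/3))²/(24·200000) = -2/81 m
Load 2 — applied couple M₀=10 kN·m at a=10 m (b=L-a=10):
  y_2 = (R_Ax³/6 - M_Ax²/2)/EI  [x≤a] with R_A=3/4, M_A=5/2 = ((3/4)·(20/3)³/6 - (5/2)·(20/3)²/2)/200000 = -1/10800 m
Superposition: y = Σ y_i = -803/32400 m ≈ -0.024784 m

y(20/3) = -803/32400 m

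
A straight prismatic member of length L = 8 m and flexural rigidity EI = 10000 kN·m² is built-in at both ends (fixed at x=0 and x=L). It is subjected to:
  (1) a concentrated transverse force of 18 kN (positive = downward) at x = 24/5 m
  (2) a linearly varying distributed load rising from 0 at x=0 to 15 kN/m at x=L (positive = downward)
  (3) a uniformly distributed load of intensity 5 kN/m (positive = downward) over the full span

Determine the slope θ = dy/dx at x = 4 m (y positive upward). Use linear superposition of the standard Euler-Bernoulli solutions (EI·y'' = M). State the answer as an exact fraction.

θ(4) = -269/312500 rad

Load 1 — point force P=18 kN at a=24/5 m (b=L-a=16/5):
  θ_1 = -Pb²x(2aL-(3a+b)x)/(2L³EI)  [x≤a] = -18·(16/5)²·4·(2·(24/5)·8-(3·(24/5)+(16/5))·4)/(2·8³·10000) = -36/78125 rad
Load 2 — triangular load w₀=15 kN/m (0→w₀ over full span):
  θ_2 = -w₀(2x(L-x)(L-2x)(x+2L)+x²(L-x)²)/(120LEI) = -15·(2·4·(8-4)·(8-2·4)·(4+2·8)+4²·(8-4)²)/(120·8·10000) = -1/2500 rad
Load 3 — uniform load w=5 kN/m over full span:
  θ_3 = -wx(L-x)(L-2x)/(12EI) = -5·4·(8-4)·(8-2·4)/(12·10000) = 0 rad
Superposition: θ = Σ θ_i = -269/312500 rad ≈ -0.000861 rad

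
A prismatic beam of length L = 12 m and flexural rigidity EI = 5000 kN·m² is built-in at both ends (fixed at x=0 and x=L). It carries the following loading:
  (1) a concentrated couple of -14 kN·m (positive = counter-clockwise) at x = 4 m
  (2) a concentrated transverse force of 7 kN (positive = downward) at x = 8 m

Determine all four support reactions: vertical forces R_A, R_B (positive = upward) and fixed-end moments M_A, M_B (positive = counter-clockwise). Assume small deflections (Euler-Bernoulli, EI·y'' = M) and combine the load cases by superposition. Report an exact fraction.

Load 1 — applied couple M₀=-14 kN·m at a=4 m (b=L-a=8):
  R_A = 6M₀ab/L³ = 6·(-14)·4·8/12³ = -14/9 kN
  M_A = M₀b(2a-b)/L² = (-14)·8·(2·4-8)/12² = 0 kN·m
  R_B = -6M₀ab/L³ = -6·(-14)·4·8/12³ = 14/9 kN
  M_B = M₀a(2b-a)/L² = (-14)·4·(2·8-4)/12² = -14/3 kN·m
Load 2 — point force P=7 kN at a=8 m (b=L-a=4):
  R_A = Pb²(3a+b)/L³ = 7·4²·(3·8+4)/12³ = 49/27 kN
  M_A = Pab²/L² = 7·8·4²/12² = 56/9 kN·m
  R_B = Pa²(a+3b)/L³ = 7·8²·(8+3·4)/12³ = 140/27 kN
  M_B = -Pa²b/L² = -7·8²·4/12² = -112/9 kN·m
Superposition: R_A = 7/27 kN, M_A = 56/9 kN·m, R_B = 182/27 kN, M_B = -154/9 kN·m

R_A = 7/27 kN, M_A = 56/9 kN·m, R_B = 182/27 kN, M_B = -154/9 kN·m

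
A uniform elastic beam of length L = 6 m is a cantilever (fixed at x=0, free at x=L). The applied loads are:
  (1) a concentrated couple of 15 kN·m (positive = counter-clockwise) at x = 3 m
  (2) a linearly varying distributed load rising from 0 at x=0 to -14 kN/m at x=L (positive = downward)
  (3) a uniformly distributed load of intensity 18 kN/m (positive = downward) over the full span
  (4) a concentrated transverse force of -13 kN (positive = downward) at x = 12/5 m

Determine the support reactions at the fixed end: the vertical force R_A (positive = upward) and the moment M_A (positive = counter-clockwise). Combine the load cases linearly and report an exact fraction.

R_A = 53 kN, M_A = 549/5 kN·m

Load 1 — applied couple M₀=15 kN·m at a=3 m (b=L-a=3):
  R_A = 0 kN
  M_A = -M₀ = -15 kN·m
Load 2 — triangular load w₀=-14 kN/m (0→w₀ over full span):
  R_A = w₀L/2 = (-14)·6/2 = -42 kN
  M_A = w₀L²/3 = (-14)·6²/3 = -168 kN·m
Load 3 — uniform load w=18 kN/m over full span:
  R_A = wL = 18·6 = 108 kN
  M_A = wL²/2 = 18·6²/2 = 324 kN·m
Load 4 — point force P=-13 kN at a=12/5 m (b=L-a=18/5):
  R_A = P = (-13) = -13 kN
  M_A = Pa = (-13)·(12/5) = -156/5 kN·m
Superposition: R_A = 53 kN, M_A = 549/5 kN·m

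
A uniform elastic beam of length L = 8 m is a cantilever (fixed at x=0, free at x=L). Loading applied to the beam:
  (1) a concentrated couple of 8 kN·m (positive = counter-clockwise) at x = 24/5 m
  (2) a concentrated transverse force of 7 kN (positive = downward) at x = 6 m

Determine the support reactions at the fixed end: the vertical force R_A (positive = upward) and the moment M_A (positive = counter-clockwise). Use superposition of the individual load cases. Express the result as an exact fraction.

Load 1 — applied couple M₀=8 kN·m at a=24/5 m (b=L-a=16/5):
  R_A = 0 kN
  M_A = -M₀ = -8 kN·m
Load 2 — point force P=7 kN at a=6 m (b=L-a=2):
  R_A = P = 7 kN
  M_A = Pa = 7·6 = 42 kN·m
Superposition: R_A = 7 kN, M_A = 34 kN·m

R_A = 7 kN, M_A = 34 kN·m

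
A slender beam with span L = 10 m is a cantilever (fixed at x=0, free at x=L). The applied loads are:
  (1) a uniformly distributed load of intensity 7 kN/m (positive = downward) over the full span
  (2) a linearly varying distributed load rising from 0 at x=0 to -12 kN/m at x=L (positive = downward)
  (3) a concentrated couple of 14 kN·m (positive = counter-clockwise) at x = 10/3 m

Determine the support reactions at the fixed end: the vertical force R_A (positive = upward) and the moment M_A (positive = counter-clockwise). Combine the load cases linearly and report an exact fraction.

Load 1 — uniform load w=7 kN/m over full span:
  R_A = wL = 7·10 = 70 kN
  M_A = wL²/2 = 7·10²/2 = 350 kN·m
Load 2 — triangular load w₀=-12 kN/m (0→w₀ over full span):
  R_A = w₀L/2 = (-12)·10/2 = -60 kN
  M_A = w₀L²/3 = (-12)·10²/3 = -400 kN·m
Load 3 — applied couple M₀=14 kN·m at a=10/3 m (b=L-a=20/3):
  R_A = 0 kN
  M_A = -M₀ = -14 kN·m
Superposition: R_A = 10 kN, M_A = -64 kN·m

R_A = 10 kN, M_A = -64 kN·m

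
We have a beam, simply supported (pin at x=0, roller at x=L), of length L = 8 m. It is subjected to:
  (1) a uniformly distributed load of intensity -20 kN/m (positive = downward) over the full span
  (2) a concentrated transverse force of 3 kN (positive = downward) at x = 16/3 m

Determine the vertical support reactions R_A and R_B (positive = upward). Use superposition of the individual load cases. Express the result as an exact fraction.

Load 1 — uniform load w=-20 kN/m over full span:
  R_A = wL/2 = (-20)·8/2 = -80 kN
  R_B = wL/2 = (-20)·8/2 = -80 kN
Load 2 — point force P=3 kN at a=16/3 m (b=L-a=8/3):
  R_A = Pb/L = 3·(8/3)/8 = 1 kN
  R_B = Pa/L = 3·(16/3)/8 = 2 kN
Superposition: R_A = -79 kN, R_B = -78 kN

R_A = -79 kN, R_B = -78 kN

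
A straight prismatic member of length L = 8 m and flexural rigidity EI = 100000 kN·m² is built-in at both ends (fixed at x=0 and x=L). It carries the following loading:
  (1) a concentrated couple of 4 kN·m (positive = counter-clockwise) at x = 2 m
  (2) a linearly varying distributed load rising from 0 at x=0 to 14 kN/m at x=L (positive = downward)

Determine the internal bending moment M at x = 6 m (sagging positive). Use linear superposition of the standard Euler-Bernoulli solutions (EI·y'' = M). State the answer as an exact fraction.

Load 1 — applied couple M₀=4 kN·m at a=2 m (b=L-a=6):
  M_1 = R_Ax - M_A - M₀  [x>a] with R_A=9/16, M_A=-3/4 = (9/16)·6 - (-3/4) - 4 = 1/8 kN·m
Load 2 — triangular load w₀=14 kN/m (0→w₀ over full span):
  M_2 = 3w₀Lx/20 - w₀L²/30 - w₀x³/(6L) = 3·14·8·6/20 - 14·8²/30 - 14·6³/(6·8) = 119/15 kN·m
Superposition: M = Σ M_i = 967/120 kN·m ≈ 8.058333 kN·m

M(6) = 967/120 kN·m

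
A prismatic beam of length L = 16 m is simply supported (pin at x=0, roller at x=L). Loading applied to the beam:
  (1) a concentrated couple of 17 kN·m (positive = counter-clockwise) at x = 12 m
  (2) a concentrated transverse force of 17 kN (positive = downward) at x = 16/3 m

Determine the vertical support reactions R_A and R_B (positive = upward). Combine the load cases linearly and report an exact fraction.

Load 1 — applied couple M₀=17 kN·m at a=12 m (b=L-a=4):
  R_A = M₀/L = 17/16 kN
  R_B = -M₀/L = -17/16 kN
Load 2 — point force P=17 kN at a=16/3 m (b=L-a=32/3):
  R_A = Pb/L = 17·(32/3)/16 = 34/3 kN
  R_B = Pa/L = 17·(16/3)/16 = 17/3 kN
Superposition: R_A = 595/48 kN, R_B = 221/48 kN

R_A = 595/48 kN, R_B = 221/48 kN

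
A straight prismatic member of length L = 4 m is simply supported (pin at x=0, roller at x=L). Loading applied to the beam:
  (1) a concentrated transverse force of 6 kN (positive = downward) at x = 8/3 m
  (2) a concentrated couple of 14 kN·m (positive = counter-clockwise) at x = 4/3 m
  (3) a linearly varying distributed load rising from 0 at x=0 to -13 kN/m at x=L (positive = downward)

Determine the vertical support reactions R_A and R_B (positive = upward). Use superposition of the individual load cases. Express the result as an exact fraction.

Load 1 — point force P=6 kN at a=8/3 m (b=L-a=4/3):
  R_A = Pb/L = 6·(4/3)/4 = 2 kN
  R_B = Pa/L = 6·(8/3)/4 = 4 kN
Load 2 — applied couple M₀=14 kN·m at a=4/3 m (b=L-a=8/3):
  R_A = M₀/L = 14/4 = 7/2 kN
  R_B = -M₀/L = -14/4 = -7/2 kN
Load 3 — triangular load w₀=-13 kN/m (0→w₀ over full span):
  R_A = w₀L/6 = (-13)·4/6 = -26/3 kN
  R_B = w₀L/3 = (-13)·4/3 = -52/3 kN
Superposition: R_A = -19/6 kN, R_B = -101/6 kN

R_A = -19/6 kN, R_B = -101/6 kN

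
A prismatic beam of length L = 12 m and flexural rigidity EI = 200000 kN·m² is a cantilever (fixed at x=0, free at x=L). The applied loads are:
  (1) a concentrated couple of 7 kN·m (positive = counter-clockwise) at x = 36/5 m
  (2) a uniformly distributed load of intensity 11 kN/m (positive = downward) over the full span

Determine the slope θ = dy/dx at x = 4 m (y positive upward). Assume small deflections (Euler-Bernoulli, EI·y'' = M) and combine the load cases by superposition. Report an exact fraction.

Load 1 — applied couple M₀=7 kN·m at a=36/5 m (b=L-a=24/5):
  θ_1 = M₀x/EI  [x≤a] = 7·4/200000 = 7/50000 rad
Load 2 — uniform load w=11 kN/m over full span:
  θ_2 = -wx(x²-3Lx+3L²)/(6EI) = -11·4·(4²-3·12·4+3·12²)/(6·200000) = -209/18750 rad
Superposition: θ = Σ θ_i = -1651/150000 rad ≈ -0.011007 rad

θ(4) = -1651/150000 rad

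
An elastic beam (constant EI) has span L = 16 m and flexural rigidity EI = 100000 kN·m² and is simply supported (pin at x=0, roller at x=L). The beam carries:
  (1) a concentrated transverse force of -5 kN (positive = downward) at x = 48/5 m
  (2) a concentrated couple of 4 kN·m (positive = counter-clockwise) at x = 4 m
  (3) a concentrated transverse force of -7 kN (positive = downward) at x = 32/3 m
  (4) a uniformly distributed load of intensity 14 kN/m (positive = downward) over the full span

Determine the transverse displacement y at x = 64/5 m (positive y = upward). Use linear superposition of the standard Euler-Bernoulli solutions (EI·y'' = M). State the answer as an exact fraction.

Load 1 — point force P=-5 kN at a=48/5 m (b=L-a=32/5):
  y_1 = -Pa(L-x)(2Lx-a²-x²)/(6LEI)  [x>a] = -(-5)·(48/5)·(16-(64/5))·(2·16·(64/5)-(48/5)²-(64/5)²)/(6·16·100000) = 192/78125 m
Load 2 — applied couple M₀=4 kN·m at a=4 m (b=L-a=12):
  y_2 = (M₀x³/(6L)-M₀(x-a)²/2+C₁x)/EI  [x>a] with C₁=M₀(3b²-L²)/(6L)=22/3 = (4·(64/5)³/(6·16)-4·((64/5)-4)²/2+(22/3)·(64/5))/100000 = 103/390625 m
Load 3 — point force P=-7 kN at a=32/3 m (b=L-a=16/3):
  y_3 = -Pa(L-x)(2Lx-a²-x²)/(6LEI)  [x>a] = -(-7)·(32/3)·(16-(64/5))·(2·16·(64/5)-(32/3)²-(64/5)²)/(6·16·100000) = 103936/31640625 m
Load 4 — uniform load w=14 kN/m over full span:
  y_4 = -wx(L³-2Lx²+x³)/(24EI) = -14·(64/5)·(16³-2·16·(64/5)²+(64/5)³)/(24·100000) = -415744/5859375 m
Superposition: y = Σ y_i = -10274893/158203125 m ≈ -0.064947 m

y(64/5) = -10274893/158203125 m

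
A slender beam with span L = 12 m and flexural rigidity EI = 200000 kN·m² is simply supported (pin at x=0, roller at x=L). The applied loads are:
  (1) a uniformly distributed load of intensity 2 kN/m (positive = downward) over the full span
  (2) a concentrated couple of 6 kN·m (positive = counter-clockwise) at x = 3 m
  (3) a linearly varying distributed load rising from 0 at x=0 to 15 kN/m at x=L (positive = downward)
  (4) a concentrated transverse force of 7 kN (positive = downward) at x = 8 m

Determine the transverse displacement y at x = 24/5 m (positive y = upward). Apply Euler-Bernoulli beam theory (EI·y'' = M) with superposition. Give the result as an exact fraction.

Load 1 — uniform load w=2 kN/m over full span:
  y_1 = -wx(L³-2Lx²+x³)/(24EI) = -2·(24/5)·(12³-2·12·(24/5)²+(24/5)³)/(24·200000) = -5022/1953125 m
Load 2 — applied couple M₀=6 kN·m at a=3 m (b=L-a=9):
  y_2 = (M₀x³/(6L)-M₀(x-a)²/2+C₁x)/EI  [x>a] with C₁=M₀(3b²-L²)/(6L)=33/4 = (6·(24/5)³/(6·12)-6·((24/5)-3)²/2+(33/4)·(24/5))/200000 = 4887/25000000 m
Load 3 — triangular load w₀=15 kN/m (0→w₀ over full span):
  y_3 = -w₀x(7L⁴-10L²x²+3x⁴)/(360LEI) = -15·(24/5)·(7·12⁴-10·12²·(24/5)²+3·(24/5)⁴)/(360·12·200000) = -92421/9765625 m
Load 4 — point force P=7 kN at a=8 m (b=L-a=4):
  y_4 = -Pbx(L²-b²-x²)/(6LEI)  [x≤a] = -7·4·(24/5)·(12²-4²-(24/5)²)/(6·12·200000) = -1148/1171875 m
Superposition: y = Σ y_i = -24036227/1875000000 m ≈ -0.012819 m

y(24/5) = -24036227/1875000000 m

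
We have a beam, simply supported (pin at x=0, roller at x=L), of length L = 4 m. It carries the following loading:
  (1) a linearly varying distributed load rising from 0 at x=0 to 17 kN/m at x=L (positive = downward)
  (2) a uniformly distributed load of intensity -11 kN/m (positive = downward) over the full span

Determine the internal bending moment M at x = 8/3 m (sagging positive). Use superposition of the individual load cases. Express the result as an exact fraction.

M(8/3) = -224/81 kN·m

Load 1 — triangular load w₀=17 kN/m (0→w₀ over full span):
  M_1 = w₀Lx/6 - w₀x³/(6L) = 17·4·(8/3)/6 - 17·(8/3)³/(6·4) = 1360/81 kN·m
Load 2 — uniform load w=-11 kN/m over full span:
  M_2 = wx(L-x)/2 = (-11)·(8/3)·(4-(8/3))/2 = -176/9 kN·m
Superposition: M = Σ M_i = -224/81 kN·m ≈ -2.765432 kN·m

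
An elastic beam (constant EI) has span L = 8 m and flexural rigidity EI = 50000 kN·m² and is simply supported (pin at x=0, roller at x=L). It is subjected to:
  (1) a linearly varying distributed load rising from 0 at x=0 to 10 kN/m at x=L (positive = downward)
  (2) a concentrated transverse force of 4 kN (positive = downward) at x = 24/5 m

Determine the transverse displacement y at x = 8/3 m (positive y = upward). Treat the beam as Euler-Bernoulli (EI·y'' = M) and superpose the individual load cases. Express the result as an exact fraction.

Load 1 — triangular load w₀=10 kN/m (0→w₀ over full span):
  y_1 = -w₀x(7L⁴-10L²x²+3x⁴)/(360LEI) = -10·(8/3)·(7·8⁴-10·8²·(8/3)²+3·(8/3)⁴)/(360·8·50000) = -2048/455625 m
Load 2 — point force P=4 kN at a=24/5 m (b=L-a=16/5):
  y_2 = -Pbx(L²-b²-x²)/(6LEI)  [x≤a] = -4·(16/5)·(8/3)·(8²-(16/5)²-(8/3)²)/(6·8·50000) = -20992/31640625 m
Superposition: y = Σ y_i = -1468928/284765625 m ≈ -0.005158 m

y(8/3) = -1468928/284765625 m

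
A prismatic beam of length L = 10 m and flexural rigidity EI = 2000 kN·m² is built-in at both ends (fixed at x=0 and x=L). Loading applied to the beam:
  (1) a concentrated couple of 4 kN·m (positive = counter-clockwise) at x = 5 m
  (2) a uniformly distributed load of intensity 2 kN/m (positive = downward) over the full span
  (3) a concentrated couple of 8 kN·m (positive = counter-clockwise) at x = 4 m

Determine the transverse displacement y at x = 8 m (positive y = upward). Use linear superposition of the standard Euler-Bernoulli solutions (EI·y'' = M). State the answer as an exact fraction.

Load 1 — applied couple M₀=4 kN·m at a=5 m (b=L-a=5):
  y_1 = (R_Ax³/6 - M_Ax²/2 - M₀(x-a)²/2)/EI  [x>a] with R_A=3/5, M_A=1 = ((3/5)·8³/6 - 1·8²/2 - 4·(8-5)²/2)/2000 = 3/5000 m
Load 2 — uniform load w=2 kN/m over full span:
  y_2 = -wx²(L-x)²/(24EI) = -2·8²·(10-8)²/(24·2000) = -4/375 m
Load 3 — applied couple M₀=8 kN·m at a=4 m (b=L-a=6):
  y_3 = (R_Ax³/6 - M_Ax²/2 - M₀(x-a)²/2)/EI  [x>a] with R_A=144/125, M_A=24/25 = ((144/125)·8³/6 - (24/25)·8²/2 - 8·(8-4)²/2)/2000 = 28/15625 m
Superposition: y = Σ y_i = -3103/375000 m ≈ -0.008275 m

y(8) = -3103/375000 m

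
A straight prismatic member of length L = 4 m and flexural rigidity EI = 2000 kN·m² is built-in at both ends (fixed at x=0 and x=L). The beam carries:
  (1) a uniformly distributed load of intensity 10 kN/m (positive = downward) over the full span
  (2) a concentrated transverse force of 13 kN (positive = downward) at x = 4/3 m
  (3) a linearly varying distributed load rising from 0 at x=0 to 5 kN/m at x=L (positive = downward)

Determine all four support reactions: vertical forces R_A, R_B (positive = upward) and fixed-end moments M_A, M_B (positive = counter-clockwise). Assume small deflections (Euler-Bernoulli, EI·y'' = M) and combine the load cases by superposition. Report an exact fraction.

Load 1 — uniform load w=10 kN/m over full span:
  R_A = wL/2 = 10·4/2 = 20 kN
  M_A = wL²/12 = 10·4²/12 = 40/3 kN·m
  R_B = wL/2 = 10·4/2 = 20 kN
  M_B = -wL²/12 = -10·4²/12 = -40/3 kN·m
Load 2 — point force P=13 kN at a=4/3 m (b=L-a=8/3):
  R_A = Pb²(3a+b)/L³ = 13·(8/3)²·(3·(4/3)+(8/3))/4³ = 260/27 kN
  M_A = Pab²/L² = 13·(4/3)·(8/3)²/4² = 208/27 kN·m
  R_B = Pa²(a+3b)/L³ = 13·(4/3)²·((4/3)+3·(8/3))/4³ = 91/27 kN
  M_B = -Pa²b/L² = -13·(4/3)²·(8/3)/4² = -104/27 kN·m
Load 3 — triangular load w₀=5 kN/m (0→w₀ over full span):
  R_A = 3w₀L/20 = 3·5·4/20 = 3 kN
  M_A = w₀L²/30 = 5·4²/30 = 8/3 kN·m
  R_B = 7w₀L/20 = 7·5·4/20 = 7 kN
  M_B = -w₀L²/20 = -5·4²/20 = -4 kN·m
Superposition: R_A = 881/27 kN, M_A = 640/27 kN·m, R_B = 820/27 kN, M_B = -572/27 kN·m

R_A = 881/27 kN, M_A = 640/27 kN·m, R_B = 820/27 kN, M_B = -572/27 kN·m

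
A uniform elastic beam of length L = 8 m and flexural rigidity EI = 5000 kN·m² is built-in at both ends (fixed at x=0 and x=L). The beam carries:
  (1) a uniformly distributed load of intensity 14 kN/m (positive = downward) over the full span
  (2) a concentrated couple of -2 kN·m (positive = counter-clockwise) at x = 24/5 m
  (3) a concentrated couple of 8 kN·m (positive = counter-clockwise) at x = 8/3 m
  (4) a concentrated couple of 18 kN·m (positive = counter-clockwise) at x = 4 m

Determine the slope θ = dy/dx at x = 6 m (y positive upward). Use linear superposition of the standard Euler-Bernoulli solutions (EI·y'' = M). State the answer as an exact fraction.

Load 1 — uniform load w=14 kN/m over full span:
  θ_1 = -wx(L-x)(L-2x)/(12EI) = -14·6·(8-6)·(8-2·6)/(12·5000) = 7/625 rad
Load 2 — applied couple M₀=-2 kN·m at a=24/5 m (b=L-a=16/5):
  θ_2 = (R_Ax²/2 - M_Ax - M₀(x-a))/EI  [x>a] with R_A=-9/25, M_A=-16/25 = ((-9/25)·6²/2 - (-16/25)·6 - (-2)·(6-(24/5)))/5000 = -3/62500 rad
Load 3 — applied couple M₀=8 kN·m at a=8/3 m (b=L-a=16/3):
  θ_3 = (R_Ax²/2 - M_Ax - M₀(x-a))/EI  [x>a] with R_A=4/3, M_A=0 = ((4/3)·6²/2 - 0·6 - 8·(6-(8/3)))/5000 = -1/1875 rad
Load 4 — applied couple M₀=18 kN·m at a=4 m (b=L-a=4):
  θ_4 = (R_Ax²/2 - M_Ax - M₀(x-a))/EI  [x>a] with R_A=27/8, M_A=9/2 = ((27/8)·6²/2 - (9/2)·6 - 18·(6-4))/5000 = -9/20000 rad
Superposition: θ = Σ θ_i = 15253/1500000 rad ≈ 0.010169 rad

θ(6) = 15253/1500000 rad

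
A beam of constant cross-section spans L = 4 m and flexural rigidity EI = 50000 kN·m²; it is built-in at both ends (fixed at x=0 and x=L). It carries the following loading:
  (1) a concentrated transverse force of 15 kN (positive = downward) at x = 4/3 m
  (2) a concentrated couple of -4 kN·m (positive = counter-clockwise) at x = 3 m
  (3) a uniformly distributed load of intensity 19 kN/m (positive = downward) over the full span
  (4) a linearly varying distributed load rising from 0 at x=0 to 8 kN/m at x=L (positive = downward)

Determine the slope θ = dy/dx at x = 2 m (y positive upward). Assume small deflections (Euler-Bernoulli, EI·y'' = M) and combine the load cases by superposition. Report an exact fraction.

Load 1 — point force P=15 kN at a=4/3 m (b=L-a=8/3):
  θ_1 = Pa²(L-x)(2bL-(3b+a)(L-x))/(2L³EI)  [x>a] = 15·(4/3)²·(4-2)·(2·(8/3)·4-(3·(8/3)+(4/3))·(4-2))/(2·4³·50000) = 1/45000 rad
Load 2 — applied couple M₀=-4 kN·m at a=3 m (b=L-a=1):
  θ_2 = (R_Ax²/2 - M_Ax)/EI  [x≤a] with R_A=-9/8, M_A=-5/4 = ((-9/8)·2²/2 - (-5/4)·2)/50000 = 1/200000 rad
Load 3 — uniform load w=19 kN/m over full span:
  θ_3 = -wx(L-x)(L-2x)/(12EI) = -19·2·(4-2)·(4-2·2)/(12·50000) = 0 rad
Load 4 — triangular load w₀=8 kN/m (0→w₀ over full span):
  θ_4 = -w₀(2x(L-x)(L-2x)(x+2L)+x²(L-x)²)/(120LEI) = -8·(2·2·(4-2)·(4-2·2)·(2+2·4)+2²·(4-2)²)/(120·4·50000) = -1/187500 rad
Superposition: θ = Σ θ_i = 197/9000000 rad ≈ 0.000022 rad

θ(2) = 197/9000000 rad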